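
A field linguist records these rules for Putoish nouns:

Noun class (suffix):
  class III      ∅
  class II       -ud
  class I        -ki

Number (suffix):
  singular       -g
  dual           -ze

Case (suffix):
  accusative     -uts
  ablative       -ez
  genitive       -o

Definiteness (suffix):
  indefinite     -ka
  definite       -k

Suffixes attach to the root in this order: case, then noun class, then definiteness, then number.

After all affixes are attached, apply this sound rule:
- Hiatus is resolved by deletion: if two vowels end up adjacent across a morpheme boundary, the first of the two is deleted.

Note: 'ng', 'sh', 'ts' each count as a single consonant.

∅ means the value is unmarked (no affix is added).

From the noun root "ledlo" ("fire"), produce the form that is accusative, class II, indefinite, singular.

ledlutsudkag

Attach case accusative -uts → ledlouts.
Attach noun class class II -ud → ledloutsud.
Attach definiteness indefinite -ka → ledloutsudka.
Attach number singular -g → ledloutsudkag.
Apply vowel deletion: ledloutsudkag → ledlutsudkag.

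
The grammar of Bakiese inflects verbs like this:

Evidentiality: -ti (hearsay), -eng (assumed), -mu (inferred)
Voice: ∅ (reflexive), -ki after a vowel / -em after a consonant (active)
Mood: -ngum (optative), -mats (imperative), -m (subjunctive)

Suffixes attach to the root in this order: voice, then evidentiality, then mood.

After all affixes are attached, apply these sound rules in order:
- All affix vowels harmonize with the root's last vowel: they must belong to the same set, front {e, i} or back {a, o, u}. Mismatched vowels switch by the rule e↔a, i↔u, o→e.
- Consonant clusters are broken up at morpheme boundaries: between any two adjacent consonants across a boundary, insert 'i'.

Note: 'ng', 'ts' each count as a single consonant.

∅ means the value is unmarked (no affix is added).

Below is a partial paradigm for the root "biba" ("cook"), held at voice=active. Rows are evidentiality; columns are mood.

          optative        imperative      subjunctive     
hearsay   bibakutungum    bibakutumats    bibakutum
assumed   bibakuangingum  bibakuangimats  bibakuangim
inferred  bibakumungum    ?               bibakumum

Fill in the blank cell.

bibakumumats

Attach voice active -ki (after vowel 'a') → bibaki.
Attach evidentiality inferred -mu → bibakimu.
Attach mood imperative -mats → bibakimumats.
Apply vowel harmony: bibakimumats → bibakumumats.
Epenthesis: no change.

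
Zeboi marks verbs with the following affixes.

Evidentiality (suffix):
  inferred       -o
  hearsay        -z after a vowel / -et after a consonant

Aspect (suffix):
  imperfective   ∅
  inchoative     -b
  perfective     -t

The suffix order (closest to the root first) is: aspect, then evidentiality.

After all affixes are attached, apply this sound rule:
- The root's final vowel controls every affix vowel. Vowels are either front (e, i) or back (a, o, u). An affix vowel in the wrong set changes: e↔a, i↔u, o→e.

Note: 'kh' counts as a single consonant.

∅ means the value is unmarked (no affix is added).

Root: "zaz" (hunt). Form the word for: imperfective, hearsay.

aspect = imperfective: zero marking, form stays zaz.
Attach evidentiality hearsay -et (after consonant 'z') → zazet.
Apply vowel harmony: zazet → zazat.

zazat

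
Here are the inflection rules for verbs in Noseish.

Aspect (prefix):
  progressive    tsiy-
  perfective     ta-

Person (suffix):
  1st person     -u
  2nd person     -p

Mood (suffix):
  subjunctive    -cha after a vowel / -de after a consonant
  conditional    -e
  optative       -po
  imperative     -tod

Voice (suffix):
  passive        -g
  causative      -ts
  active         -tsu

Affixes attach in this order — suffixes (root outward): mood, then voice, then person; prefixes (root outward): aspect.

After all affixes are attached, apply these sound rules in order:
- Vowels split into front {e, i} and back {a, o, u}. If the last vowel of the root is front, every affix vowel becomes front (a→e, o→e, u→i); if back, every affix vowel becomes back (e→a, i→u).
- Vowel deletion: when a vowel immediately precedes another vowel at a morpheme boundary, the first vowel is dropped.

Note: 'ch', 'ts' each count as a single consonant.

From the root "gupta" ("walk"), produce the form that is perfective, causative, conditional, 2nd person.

Attach mood conditional -e → guptae.
Attach voice causative -ts → guptaets.
Attach person 2nd person -p → guptaetsp.
Attach aspect perfective ta- → taguptaetsp.
Apply vowel harmony: taguptaetsp → taguptaatsp.
Apply vowel deletion: taguptaatsp → taguptatsp.

taguptatsp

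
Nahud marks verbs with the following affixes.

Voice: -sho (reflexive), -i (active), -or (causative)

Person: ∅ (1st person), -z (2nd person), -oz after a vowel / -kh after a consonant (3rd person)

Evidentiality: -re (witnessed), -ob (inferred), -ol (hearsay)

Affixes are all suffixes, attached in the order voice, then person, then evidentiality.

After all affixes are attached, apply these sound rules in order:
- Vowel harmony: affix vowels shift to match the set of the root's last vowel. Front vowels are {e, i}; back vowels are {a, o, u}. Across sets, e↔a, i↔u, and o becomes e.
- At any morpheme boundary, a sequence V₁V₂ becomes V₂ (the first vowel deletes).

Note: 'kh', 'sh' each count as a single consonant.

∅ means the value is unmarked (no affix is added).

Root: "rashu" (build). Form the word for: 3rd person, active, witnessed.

Attach voice active -i → rashui.
Attach person 3rd person -oz (after vowel 'i') → rashuioz.
Attach evidentiality witnessed -re → rashuiozre.
Apply vowel harmony: rashuiozre → rashuuozra.
Apply vowel deletion: rashuuozra → rashozra.

rashozra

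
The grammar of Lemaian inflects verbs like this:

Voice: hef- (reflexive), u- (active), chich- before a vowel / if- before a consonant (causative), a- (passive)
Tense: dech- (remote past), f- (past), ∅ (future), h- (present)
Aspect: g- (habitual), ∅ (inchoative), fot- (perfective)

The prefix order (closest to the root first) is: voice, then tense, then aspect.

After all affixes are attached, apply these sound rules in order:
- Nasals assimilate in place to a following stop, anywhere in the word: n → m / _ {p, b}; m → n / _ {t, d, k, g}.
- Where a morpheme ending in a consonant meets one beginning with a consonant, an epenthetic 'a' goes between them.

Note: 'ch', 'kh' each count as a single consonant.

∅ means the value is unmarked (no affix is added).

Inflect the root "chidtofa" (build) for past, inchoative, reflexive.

Attach voice reflexive hef- → hefchidtofa.
Attach tense past f- → fhefchidtofa.
aspect = inchoative: zero marking, form stays fhefchidtofa.
Nasal assimilation: no change.
Apply epenthesis: fhefchidtofa → fahefachidtofa.

fahefachidtofa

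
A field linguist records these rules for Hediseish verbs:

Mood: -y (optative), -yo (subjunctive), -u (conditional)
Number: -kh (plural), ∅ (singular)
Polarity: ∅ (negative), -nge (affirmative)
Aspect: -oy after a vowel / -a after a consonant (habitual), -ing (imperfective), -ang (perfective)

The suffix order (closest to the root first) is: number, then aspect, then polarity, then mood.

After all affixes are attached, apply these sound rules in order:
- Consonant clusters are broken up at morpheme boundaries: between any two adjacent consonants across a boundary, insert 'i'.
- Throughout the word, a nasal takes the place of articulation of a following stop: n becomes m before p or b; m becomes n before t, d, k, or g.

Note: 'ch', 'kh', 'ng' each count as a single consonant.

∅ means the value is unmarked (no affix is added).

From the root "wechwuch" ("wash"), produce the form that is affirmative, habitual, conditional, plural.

wechwuchikhangeu

Attach number plural -kh → wechwuchkh.
Attach aspect habitual -a (after consonant 'kh') → wechwuchkha.
Attach polarity affirmative -nge → wechwuchkhange.
Attach mood conditional -u → wechwuchkhangeu.
Apply epenthesis: wechwuchkhangeu → wechwuchikhangeu.
Nasal assimilation: no change.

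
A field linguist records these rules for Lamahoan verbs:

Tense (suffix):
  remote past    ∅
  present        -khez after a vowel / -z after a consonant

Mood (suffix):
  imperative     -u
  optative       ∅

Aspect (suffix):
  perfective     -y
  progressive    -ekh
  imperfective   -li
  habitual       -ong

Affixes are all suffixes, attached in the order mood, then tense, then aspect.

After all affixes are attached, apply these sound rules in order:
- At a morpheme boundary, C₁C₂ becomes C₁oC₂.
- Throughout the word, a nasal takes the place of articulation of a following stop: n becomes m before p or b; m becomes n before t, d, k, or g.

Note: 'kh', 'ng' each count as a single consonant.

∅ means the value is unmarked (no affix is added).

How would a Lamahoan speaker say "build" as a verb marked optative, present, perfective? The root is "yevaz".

mood = optative: zero marking, form stays yevaz.
Attach tense present -z (after consonant 'z') → yevazz.
Attach aspect perfective -y → yevazzy.
Apply epenthesis: yevazzy → yevazozoy.
Nasal assimilation: no change.

yevazozoy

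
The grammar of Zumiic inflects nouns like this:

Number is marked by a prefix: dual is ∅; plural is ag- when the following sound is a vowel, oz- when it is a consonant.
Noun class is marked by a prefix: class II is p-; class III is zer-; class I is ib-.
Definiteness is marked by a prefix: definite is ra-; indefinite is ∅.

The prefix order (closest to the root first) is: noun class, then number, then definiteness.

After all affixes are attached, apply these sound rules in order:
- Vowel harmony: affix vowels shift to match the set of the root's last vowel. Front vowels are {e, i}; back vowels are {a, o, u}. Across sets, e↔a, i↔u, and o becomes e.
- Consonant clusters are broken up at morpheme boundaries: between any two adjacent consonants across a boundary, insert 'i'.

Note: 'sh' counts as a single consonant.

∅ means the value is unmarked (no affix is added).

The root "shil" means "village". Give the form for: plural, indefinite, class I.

Attach noun class class I ib- → ibshil.
Attach number plural ag- (before vowel 'i') → agibshil.
definiteness = indefinite: zero marking, form stays agibshil.
Apply vowel harmony: agibshil → egibshil.
Apply epenthesis: egibshil → egibishil.

egibishil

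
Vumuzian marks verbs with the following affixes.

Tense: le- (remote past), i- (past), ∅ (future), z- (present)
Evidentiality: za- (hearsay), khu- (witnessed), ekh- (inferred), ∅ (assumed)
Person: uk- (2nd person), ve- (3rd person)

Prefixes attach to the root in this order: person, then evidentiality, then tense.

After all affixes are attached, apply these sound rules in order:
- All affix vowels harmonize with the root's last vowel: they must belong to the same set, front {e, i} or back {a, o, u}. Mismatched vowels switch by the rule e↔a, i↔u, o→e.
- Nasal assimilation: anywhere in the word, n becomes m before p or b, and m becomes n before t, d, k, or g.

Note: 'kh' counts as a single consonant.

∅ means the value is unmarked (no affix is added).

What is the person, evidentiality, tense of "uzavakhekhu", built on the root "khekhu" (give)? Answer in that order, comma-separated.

Segment: i-za-ve-khekhu.
person: ve- → 3rd person.
evidentiality: za- → hearsay.
tense: i- → past.

3rd person, hearsay, past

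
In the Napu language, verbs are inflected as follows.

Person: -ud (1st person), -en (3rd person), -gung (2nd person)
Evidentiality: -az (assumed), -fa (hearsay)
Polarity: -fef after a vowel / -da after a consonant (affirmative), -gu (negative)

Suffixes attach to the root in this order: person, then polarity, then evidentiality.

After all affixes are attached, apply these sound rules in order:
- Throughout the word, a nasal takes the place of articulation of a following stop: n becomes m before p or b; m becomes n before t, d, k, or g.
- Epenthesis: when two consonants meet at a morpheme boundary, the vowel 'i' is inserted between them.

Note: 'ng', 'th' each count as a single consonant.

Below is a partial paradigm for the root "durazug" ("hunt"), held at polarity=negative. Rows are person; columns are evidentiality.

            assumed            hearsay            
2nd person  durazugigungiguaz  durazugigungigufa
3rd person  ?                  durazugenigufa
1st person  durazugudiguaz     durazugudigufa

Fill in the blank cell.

durazugeniguaz

Attach person 3rd person -en → durazugen.
Attach polarity negative -gu → durazugengu.
Attach evidentiality assumed -az → durazugenguaz.
Nasal assimilation: no change.
Apply epenthesis: durazugenguaz → durazugeniguaz.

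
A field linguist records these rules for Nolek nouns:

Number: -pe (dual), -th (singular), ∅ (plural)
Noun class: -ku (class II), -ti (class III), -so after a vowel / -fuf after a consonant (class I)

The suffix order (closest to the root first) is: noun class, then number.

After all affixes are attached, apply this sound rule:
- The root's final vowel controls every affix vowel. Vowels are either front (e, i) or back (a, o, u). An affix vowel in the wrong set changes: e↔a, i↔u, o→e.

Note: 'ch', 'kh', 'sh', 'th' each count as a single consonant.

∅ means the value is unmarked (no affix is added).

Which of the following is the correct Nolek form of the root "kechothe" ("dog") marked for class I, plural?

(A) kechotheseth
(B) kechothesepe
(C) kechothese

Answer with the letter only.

Attach noun class class I -so (after vowel 'e') → kechotheso.
number = plural: zero marking, form stays kechotheso.
Apply vowel harmony: kechotheso → kechothese.
So the correct form is kechothese, option (C).
(B) kechothesepe is wrong: it uses dual instead of plural for number.
(A) kechotheseth is wrong: it uses singular instead of plural for number.

C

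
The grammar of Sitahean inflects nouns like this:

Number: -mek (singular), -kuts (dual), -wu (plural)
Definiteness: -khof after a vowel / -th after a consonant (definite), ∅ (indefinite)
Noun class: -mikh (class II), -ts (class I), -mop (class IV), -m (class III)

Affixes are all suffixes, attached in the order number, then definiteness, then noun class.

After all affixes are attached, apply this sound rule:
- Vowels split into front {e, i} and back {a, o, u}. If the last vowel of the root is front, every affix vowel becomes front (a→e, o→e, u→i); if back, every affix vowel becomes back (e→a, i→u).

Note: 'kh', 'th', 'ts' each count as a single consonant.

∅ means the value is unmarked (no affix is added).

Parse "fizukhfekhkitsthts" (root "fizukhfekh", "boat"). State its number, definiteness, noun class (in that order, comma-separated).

dual, definite, class I

Segment: fizukhfekh-kuts-th-ts.
number: -kuts → dual.
definiteness: -khof/th → definite.
noun class: -ts → class I.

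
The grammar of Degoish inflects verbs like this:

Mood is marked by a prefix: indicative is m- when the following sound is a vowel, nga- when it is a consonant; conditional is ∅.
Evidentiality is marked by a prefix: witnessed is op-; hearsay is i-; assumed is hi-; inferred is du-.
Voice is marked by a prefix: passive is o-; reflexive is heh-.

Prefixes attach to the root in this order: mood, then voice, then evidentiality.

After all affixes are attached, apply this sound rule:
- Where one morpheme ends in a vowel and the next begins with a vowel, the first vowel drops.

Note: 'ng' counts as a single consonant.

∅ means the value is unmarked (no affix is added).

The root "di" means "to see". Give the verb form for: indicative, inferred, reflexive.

duhehngadi

Attach mood indicative nga- (before consonant 'd') → ngadi.
Attach voice reflexive heh- → hehngadi.
Attach evidentiality inferred du- → duhehngadi.
Vowel deletion: no change.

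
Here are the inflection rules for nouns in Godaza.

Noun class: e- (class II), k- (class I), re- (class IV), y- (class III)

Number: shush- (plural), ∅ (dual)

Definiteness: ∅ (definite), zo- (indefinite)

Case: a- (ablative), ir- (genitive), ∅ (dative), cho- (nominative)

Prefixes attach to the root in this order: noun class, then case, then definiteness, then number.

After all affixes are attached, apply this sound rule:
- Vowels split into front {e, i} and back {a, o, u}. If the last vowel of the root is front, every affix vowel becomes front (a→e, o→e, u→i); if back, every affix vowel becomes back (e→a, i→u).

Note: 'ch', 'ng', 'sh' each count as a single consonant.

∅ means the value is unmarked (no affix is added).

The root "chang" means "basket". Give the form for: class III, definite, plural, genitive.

Attach noun class class III y- → ychang.
Attach case genitive ir- → irychang.
definiteness = definite: zero marking, form stays irychang.
Attach number plural shush- → shushirychang.
Apply vowel harmony: shushirychang → shushurychang.

shushurychang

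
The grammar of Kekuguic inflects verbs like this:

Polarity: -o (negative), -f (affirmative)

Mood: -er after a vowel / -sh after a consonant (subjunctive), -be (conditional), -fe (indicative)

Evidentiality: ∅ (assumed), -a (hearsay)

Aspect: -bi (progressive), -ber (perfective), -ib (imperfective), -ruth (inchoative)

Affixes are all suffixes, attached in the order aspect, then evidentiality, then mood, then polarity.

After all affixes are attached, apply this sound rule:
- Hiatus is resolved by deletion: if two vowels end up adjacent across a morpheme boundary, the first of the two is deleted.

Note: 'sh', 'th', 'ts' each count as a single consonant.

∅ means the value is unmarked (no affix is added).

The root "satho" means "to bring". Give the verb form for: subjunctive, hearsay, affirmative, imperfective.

sathiberf

Attach aspect imperfective -ib → sathoib.
Attach evidentiality hearsay -a → sathoiba.
Attach mood subjunctive -er (after vowel 'a') → sathoibaer.
Attach polarity affirmative -f → sathoibaerf.
Apply vowel deletion: sathoibaerf → sathiberf.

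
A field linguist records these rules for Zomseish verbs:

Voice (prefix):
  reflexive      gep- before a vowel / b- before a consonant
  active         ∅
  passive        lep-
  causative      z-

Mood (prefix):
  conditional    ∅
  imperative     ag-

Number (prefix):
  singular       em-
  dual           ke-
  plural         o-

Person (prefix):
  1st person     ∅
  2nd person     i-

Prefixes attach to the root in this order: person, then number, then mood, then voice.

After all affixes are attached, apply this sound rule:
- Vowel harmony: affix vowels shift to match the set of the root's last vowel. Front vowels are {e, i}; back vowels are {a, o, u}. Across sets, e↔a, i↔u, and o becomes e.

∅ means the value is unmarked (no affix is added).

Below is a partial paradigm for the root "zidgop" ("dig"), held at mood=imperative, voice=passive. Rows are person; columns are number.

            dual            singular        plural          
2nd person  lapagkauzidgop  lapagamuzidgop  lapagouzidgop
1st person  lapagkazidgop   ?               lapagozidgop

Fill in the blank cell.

lapagamzidgop

person = 1st person: zero marking, form stays zidgop.
Attach number singular em- → emzidgop.
Attach mood imperative ag- → agemzidgop.
Attach voice passive lep- → lepagemzidgop.
Apply vowel harmony: lepagemzidgop → lapagamzidgop.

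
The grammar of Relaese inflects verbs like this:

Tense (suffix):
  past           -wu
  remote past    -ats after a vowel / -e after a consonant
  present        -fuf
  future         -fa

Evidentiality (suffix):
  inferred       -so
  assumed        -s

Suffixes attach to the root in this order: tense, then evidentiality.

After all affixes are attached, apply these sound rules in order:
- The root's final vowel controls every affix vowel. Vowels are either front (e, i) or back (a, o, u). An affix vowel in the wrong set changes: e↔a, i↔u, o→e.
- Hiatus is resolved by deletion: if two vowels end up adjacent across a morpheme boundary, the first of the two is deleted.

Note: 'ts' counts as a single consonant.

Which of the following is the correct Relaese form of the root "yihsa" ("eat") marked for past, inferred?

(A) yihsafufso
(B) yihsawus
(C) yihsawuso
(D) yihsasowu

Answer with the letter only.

C

Attach tense past -wu → yihsawu.
Attach evidentiality inferred -so → yihsawuso.
Vowel harmony: no change.
Vowel deletion: no change.
So the correct form is yihsawuso, option (C).
(D) yihsasowu is wrong: it has the affixes in the wrong order.
(B) yihsawus is wrong: it uses assumed instead of inferred for evidentiality.
(A) yihsafufso is wrong: it uses present instead of past for tense.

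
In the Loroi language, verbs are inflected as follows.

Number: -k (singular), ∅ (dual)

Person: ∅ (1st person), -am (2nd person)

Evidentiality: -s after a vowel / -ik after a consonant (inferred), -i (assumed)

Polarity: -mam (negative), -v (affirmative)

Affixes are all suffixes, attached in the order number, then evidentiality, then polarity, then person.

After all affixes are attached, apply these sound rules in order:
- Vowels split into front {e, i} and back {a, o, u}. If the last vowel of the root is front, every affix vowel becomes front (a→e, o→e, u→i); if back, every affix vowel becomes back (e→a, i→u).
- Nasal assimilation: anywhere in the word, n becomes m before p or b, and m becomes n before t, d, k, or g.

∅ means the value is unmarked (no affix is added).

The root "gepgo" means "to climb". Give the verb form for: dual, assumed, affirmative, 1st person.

gepgouv

number = dual: zero marking, form stays gepgo.
Attach evidentiality assumed -i → gepgoi.
Attach polarity affirmative -v → gepgoiv.
person = 1st person: zero marking, form stays gepgoiv.
Apply vowel harmony: gepgoiv → gepgouv.
Nasal assimilation: no change.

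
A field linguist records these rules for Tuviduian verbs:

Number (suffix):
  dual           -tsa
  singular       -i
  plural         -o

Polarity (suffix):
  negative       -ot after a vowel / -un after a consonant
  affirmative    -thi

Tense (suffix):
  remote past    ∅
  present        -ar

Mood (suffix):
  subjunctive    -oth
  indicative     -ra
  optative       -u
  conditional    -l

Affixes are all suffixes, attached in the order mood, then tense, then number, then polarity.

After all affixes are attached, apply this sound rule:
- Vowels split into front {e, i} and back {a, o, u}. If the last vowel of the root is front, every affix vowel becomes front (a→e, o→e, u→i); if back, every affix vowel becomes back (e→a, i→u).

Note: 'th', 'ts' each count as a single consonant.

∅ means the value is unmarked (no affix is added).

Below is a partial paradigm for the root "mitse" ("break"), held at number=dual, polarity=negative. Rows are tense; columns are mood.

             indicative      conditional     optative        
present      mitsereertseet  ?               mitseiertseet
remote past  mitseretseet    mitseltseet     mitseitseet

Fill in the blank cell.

Attach mood conditional -l → mitsel.
Attach tense present -ar → mitselar.
Attach number dual -tsa → mitselartsa.
Attach polarity negative -ot (after vowel 'a') → mitselartsaot.
Apply vowel harmony: mitselartsaot → mitselertseet.

mitselertseet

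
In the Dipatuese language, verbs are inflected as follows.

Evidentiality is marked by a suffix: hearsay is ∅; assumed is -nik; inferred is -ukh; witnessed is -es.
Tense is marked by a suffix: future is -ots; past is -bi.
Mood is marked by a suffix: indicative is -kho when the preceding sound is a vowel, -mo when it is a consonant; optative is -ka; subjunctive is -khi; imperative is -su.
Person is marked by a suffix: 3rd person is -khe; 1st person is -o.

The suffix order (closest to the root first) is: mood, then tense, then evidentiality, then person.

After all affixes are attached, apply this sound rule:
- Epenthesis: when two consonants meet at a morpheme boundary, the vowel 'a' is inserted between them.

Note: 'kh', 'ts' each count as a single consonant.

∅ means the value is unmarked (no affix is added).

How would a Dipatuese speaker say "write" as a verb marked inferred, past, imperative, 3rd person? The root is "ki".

kisubiukhakhe

Attach mood imperative -su → kisu.
Attach tense past -bi → kisubi.
Attach evidentiality inferred -ukh → kisubiukh.
Attach person 3rd person -khe → kisubiukhkhe.
Apply epenthesis: kisubiukhkhe → kisubiukhakhe.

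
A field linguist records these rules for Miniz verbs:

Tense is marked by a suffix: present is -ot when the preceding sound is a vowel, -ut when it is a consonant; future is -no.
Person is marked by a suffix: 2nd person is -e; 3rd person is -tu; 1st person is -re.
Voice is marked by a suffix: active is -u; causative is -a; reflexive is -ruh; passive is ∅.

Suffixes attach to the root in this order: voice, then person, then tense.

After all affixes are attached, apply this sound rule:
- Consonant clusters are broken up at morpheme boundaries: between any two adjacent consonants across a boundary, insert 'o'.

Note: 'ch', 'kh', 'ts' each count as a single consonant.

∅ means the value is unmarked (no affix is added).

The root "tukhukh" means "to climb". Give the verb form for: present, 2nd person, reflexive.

Attach voice reflexive -ruh → tukhukhruh.
Attach person 2nd person -e → tukhukhruhe.
Attach tense present -ot (after vowel 'e') → tukhukhruheot.
Apply epenthesis: tukhukhruheot → tukhukhoruheot.

tukhukhoruheot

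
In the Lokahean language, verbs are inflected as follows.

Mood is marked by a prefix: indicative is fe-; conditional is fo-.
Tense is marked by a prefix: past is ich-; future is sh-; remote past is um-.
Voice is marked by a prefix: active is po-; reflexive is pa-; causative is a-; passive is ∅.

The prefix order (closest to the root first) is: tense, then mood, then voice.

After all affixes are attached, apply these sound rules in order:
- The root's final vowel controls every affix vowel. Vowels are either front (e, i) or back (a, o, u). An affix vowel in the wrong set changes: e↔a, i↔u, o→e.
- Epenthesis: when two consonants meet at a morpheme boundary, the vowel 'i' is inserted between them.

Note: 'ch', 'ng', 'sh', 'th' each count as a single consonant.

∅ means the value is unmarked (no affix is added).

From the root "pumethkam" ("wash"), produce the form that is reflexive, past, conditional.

Attach tense past ich- → ichpumethkam.
Attach mood conditional fo- → foichpumethkam.
Attach voice reflexive pa- → pafoichpumethkam.
Apply vowel harmony: pafoichpumethkam → pafouchpumethkam.
Apply epenthesis: pafouchpumethkam → pafouchipumethkam.

pafouchipumethkam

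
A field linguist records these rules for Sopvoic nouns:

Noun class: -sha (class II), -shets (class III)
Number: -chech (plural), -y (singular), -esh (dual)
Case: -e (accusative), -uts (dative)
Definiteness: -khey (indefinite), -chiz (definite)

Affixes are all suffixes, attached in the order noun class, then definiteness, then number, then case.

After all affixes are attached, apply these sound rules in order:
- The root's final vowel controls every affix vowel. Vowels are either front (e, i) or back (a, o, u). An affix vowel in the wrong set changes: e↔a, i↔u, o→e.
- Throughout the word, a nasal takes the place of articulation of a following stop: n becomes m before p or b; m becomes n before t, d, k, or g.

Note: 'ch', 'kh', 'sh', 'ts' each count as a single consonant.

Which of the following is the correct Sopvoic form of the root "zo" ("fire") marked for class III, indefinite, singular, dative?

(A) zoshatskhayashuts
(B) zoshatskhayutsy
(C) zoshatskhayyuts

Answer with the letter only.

C

Attach noun class class III -shets → zoshets.
Attach definiteness indefinite -khey → zoshetskhey.
Attach number singular -y → zoshetskheyy.
Attach case dative -uts → zoshetskheyyuts.
Apply vowel harmony: zoshetskheyyuts → zoshatskhayyuts.
Nasal assimilation: no change.
So the correct form is zoshatskhayyuts, option (C).
(A) zoshatskhayashuts is wrong: it uses dual instead of singular for number.
(B) zoshatskhayutsy is wrong: it has the affixes in the wrong order.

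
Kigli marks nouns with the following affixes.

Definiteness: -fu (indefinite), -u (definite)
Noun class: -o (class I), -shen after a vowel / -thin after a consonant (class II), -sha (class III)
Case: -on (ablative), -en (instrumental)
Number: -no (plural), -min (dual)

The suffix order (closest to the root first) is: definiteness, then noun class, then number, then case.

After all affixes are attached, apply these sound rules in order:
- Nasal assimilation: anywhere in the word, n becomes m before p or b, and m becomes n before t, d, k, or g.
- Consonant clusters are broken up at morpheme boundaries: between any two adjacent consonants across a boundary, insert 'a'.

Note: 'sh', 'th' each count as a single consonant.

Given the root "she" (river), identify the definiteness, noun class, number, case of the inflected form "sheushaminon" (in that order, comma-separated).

Segment: she-u-sha-min-on.
definiteness: -u → definite.
noun class: -sha → class III.
number: -min → dual.
case: -on → ablative.

definite, class III, dual, ablative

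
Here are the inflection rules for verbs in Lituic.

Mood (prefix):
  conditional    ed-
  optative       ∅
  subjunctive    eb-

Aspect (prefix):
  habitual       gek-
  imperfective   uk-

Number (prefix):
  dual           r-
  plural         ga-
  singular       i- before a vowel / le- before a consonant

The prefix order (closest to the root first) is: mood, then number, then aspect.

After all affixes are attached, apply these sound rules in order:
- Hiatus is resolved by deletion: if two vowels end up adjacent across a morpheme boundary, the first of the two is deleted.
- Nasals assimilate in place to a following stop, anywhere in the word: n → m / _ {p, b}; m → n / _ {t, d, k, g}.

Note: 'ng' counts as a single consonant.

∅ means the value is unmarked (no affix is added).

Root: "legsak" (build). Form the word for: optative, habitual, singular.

mood = optative: zero marking, form stays legsak.
Attach number singular le- (before consonant 'l') → lelegsak.
Attach aspect habitual gek- → geklelegsak.
Vowel deletion: no change.
Nasal assimilation: no change.

geklelegsak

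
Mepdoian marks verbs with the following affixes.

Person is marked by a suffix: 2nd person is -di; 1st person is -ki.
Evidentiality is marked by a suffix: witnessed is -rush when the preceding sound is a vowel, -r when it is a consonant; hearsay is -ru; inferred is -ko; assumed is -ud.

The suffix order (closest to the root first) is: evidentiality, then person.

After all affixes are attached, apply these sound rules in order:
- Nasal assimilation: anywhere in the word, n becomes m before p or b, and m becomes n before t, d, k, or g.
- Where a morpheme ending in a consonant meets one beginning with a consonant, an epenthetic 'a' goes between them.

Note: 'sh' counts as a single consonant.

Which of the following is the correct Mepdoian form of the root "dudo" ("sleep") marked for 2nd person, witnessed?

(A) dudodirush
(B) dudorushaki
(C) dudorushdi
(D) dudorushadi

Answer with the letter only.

D

Attach evidentiality witnessed -rush (after vowel 'o') → dudorush.
Attach person 2nd person -di → dudorushdi.
Nasal assimilation: no change.
Apply epenthesis: dudorushdi → dudorushadi.
So the correct form is dudorushadi, option (D).
(A) dudodirush is wrong: it has the affixes in the wrong order.
(B) dudorushaki is wrong: it uses 1st person instead of 2nd person for person.
(C) dudorushdi is wrong: it fails to apply the sound rule(s).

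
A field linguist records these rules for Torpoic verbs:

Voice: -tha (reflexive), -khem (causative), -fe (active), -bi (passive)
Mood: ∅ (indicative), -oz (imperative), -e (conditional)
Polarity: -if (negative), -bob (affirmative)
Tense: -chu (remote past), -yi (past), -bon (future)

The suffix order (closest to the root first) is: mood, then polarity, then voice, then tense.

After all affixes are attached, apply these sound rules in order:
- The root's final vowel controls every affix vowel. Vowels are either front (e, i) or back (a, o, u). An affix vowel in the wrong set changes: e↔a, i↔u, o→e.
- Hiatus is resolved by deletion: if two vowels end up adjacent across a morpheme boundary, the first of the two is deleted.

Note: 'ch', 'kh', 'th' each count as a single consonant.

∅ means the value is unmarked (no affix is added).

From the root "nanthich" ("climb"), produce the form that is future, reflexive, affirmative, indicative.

nanthichbebtheben

mood = indicative: zero marking, form stays nanthich.
Attach polarity affirmative -bob → nanthichbob.
Attach voice reflexive -tha → nanthichbobtha.
Attach tense future -bon → nanthichbobthabon.
Apply vowel harmony: nanthichbobthabon → nanthichbebtheben.
Vowel deletion: no change.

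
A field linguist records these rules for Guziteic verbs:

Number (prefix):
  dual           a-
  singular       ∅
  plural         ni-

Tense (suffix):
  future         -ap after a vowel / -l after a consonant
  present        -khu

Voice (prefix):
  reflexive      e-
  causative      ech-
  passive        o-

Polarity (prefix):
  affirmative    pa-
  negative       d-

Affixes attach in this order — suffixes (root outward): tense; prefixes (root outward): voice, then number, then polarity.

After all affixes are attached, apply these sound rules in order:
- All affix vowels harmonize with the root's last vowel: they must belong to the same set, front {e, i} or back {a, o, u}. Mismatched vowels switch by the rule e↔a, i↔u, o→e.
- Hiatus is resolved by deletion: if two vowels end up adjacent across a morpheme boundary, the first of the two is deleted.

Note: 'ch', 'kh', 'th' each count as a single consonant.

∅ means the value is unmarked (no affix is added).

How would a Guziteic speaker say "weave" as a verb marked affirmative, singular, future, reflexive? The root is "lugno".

Attach tense future -ap (after vowel 'o') → lugnoap.
Attach voice reflexive e- → elugnoap.
number = singular: zero marking, form stays elugnoap.
Attach polarity affirmative pa- → paelugnoap.
Apply vowel harmony: paelugnoap → paalugnoap.
Apply vowel deletion: paalugnoap → palugnap.

palugnap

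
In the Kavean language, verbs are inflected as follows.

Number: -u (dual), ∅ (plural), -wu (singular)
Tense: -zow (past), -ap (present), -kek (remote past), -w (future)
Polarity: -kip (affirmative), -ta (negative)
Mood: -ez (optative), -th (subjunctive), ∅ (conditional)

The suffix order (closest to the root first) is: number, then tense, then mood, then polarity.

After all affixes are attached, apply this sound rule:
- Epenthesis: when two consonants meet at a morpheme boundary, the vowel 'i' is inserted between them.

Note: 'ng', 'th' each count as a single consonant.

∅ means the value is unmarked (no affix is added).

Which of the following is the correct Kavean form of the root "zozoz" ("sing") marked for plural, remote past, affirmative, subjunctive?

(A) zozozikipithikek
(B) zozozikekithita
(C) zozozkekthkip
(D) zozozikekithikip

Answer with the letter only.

D

number = plural: zero marking, form stays zozoz.
Attach tense remote past -kek → zozozkek.
Attach mood subjunctive -th → zozozkekth.
Attach polarity affirmative -kip → zozozkekthkip.
Apply epenthesis: zozozkekthkip → zozozikekithikip.
So the correct form is zozozikekithikip, option (D).
(B) zozozikekithita is wrong: it uses negative instead of affirmative for polarity.
(C) zozozkekthkip is wrong: it fails to apply the sound rule(s).
(A) zozozikipithikek is wrong: it has the affixes in the wrong order.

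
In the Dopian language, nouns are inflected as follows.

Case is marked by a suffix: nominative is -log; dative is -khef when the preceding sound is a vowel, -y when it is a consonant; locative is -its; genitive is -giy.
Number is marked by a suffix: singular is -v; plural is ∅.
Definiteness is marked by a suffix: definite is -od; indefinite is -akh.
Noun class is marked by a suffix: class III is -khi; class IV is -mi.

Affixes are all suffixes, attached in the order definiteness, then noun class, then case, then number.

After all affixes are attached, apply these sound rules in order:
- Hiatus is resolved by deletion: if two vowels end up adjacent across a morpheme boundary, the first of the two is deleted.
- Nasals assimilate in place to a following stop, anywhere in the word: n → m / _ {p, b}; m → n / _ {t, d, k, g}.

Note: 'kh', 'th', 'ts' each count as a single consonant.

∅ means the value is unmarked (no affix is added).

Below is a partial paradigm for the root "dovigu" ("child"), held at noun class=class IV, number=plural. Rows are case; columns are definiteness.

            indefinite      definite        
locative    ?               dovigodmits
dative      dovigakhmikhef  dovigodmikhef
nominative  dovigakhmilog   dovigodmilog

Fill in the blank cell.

Attach definiteness indefinite -akh → doviguakh.
Attach noun class class IV -mi → doviguakhmi.
Attach case locative -its → doviguakhmiits.
number = plural: zero marking, form stays doviguakhmiits.
Apply vowel deletion: doviguakhmiits → dovigakhmits.
Nasal assimilation: no change.

dovigakhmits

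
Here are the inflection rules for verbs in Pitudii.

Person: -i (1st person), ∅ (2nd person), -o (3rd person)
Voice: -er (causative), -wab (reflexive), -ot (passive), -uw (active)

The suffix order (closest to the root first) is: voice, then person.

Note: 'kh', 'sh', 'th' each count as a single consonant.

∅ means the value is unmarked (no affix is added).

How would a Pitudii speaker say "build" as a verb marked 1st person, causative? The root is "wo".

Attach voice causative -er → woer.
Attach person 1st person -i → woeri.

woeri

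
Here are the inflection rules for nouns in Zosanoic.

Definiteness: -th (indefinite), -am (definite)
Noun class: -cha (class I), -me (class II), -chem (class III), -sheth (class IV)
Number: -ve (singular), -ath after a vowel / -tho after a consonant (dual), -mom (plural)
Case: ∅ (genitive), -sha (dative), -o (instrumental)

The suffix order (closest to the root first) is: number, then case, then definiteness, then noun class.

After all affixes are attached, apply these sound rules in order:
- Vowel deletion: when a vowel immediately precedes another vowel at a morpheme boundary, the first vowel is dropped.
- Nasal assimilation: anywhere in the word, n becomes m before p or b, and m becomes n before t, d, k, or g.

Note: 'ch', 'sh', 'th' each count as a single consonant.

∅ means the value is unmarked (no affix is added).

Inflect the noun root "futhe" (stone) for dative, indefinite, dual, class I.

Attach number dual -ath (after vowel 'e') → futheath.
Attach case dative -sha → futheathsha.
Attach definiteness indefinite -th → futheathshath.
Attach noun class class I -cha → futheathshathcha.
Apply vowel deletion: futheathshathcha → futhathshathcha.
Nasal assimilation: no change.

futhathshathcha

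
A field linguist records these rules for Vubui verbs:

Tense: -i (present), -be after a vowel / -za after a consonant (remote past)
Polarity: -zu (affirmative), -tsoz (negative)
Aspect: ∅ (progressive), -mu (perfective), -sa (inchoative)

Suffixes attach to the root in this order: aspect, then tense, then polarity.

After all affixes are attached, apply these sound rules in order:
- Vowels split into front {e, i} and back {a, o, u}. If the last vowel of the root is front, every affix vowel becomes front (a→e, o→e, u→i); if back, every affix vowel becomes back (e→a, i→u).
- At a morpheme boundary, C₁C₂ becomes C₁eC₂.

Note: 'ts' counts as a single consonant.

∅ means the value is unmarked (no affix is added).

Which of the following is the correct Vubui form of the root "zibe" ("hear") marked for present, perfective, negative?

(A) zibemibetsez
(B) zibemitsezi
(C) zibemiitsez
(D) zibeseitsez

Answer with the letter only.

Attach aspect perfective -mu → zibemu.
Attach tense present -i → zibemui.
Attach polarity negative -tsoz → zibemuitsoz.
Apply vowel harmony: zibemuitsoz → zibemiitsez.
Epenthesis: no change.
So the correct form is zibemiitsez, option (C).
(D) zibeseitsez is wrong: it uses inchoative instead of perfective for aspect.
(A) zibemibetsez is wrong: it uses remote past instead of present for tense.
(B) zibemitsezi is wrong: it has the affixes in the wrong order.

C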